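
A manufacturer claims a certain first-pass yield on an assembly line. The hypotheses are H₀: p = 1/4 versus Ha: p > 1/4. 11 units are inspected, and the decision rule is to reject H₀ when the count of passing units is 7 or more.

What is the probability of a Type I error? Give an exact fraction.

Under H₀, X ~ Binomial(11, 1/4), and α = P(X ≥ 7).
Summing C(11,j)(1/4)^j(3/4)^{11−j} for j = 7,…,11 gives 15857/2097152.

15857/2097152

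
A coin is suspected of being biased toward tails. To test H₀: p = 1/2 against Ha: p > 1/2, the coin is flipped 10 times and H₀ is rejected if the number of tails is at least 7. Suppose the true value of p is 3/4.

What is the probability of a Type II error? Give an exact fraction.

58753/262144

A Type II error is failing to reject when Ha holds: with p = 3/4, β = P(X ≤ 6).
Adding the binomial probabilities P(X=0)+…+P(X=6) at p = 3/4 gives 58753/262144.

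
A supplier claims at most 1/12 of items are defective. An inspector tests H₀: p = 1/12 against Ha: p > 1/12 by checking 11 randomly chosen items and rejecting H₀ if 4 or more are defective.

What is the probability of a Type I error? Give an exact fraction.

Under H₀, S ~ Binomial(11, 1/12); the Type I error rate is P(S ≥ 4).
α = 1 − P(S ≤ 3) = 1 − 30653319983/30958682112 = 305362129/30958682112.

305362129/30958682112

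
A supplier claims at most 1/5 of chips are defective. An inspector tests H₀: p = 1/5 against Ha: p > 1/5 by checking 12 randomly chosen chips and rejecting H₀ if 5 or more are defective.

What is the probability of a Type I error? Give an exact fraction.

3542749/48828125

The significance level is the probability, assuming p = 1/5, of seeing 5 or more defectives in 12 draws.
Computing the lower-tail complement: 1 − 45285376/48828125 = 3542749/48828125.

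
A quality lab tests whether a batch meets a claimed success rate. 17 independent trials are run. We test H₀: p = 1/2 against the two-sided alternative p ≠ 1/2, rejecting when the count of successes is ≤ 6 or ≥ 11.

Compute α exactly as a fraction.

10889/32768

The significance level is the null-hypothesis probability of the rejection region {≤6} ∪ {≥11}.
Each tail has probability (1 + 17 + 136 + 680 + 2380 + 6188 + 12376)/131072; doubling gives α = 43556/131072 = 10889/32768.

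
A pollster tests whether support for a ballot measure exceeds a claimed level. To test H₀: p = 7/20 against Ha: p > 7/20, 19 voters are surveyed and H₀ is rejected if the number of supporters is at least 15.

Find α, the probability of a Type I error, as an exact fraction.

30172619187361172599/262144000000000000000000

The Type I error probability is α = P(S ≥ 15) computed under H₀, where S ~ Binomial(19, 7/20).
Summing C(19,j)(7/20)^j(13/20)^{19−j} for j = 15,…,19 gives 30172619187361172599/262144000000000000000000.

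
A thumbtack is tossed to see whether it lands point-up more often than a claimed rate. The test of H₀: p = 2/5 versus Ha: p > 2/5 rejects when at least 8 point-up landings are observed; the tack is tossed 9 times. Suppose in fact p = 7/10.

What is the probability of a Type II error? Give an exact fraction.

401998383/500000000

β = P(fail to reject H₀ | Ha true) = P(Y ≤ 7 | p = 7/10), Y ~ Binomial(9, 7/10).
Summing C(9,j)·(7/10)^j·(3/10)^{9-j} for j = 0..7 gives 401998383/500000000.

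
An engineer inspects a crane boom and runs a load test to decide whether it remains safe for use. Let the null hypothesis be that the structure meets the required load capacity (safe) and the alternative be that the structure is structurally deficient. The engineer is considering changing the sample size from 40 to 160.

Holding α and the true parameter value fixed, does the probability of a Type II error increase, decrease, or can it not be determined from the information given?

More data shrinks sampling variability; the test statistic under Ha concentrates further from the null value, making rejection more likely.

It decreases.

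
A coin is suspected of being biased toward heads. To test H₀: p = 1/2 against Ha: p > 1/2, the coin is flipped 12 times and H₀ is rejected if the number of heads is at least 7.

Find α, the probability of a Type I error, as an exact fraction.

The Type I error probability is α = P(S ≥ 7) computed under H₀, where S ~ Binomial(12, 1/2).
That's C(12,7) + C(12,8) + C(12,9) + C(12,10) + C(12,11) + C(12,12) over 2^12, i.e. (792 + 495 + 220 + 66 + 12 + 1)/4096 = 1586/4096 = 793/2048.

793/2048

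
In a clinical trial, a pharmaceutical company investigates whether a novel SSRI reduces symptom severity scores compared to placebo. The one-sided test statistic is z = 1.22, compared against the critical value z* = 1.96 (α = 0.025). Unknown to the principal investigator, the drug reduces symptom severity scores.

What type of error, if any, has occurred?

Type II error

The conventional null hypothesis is that the drug has no effect on symptom severity scores.
Since z = 1.22 ≤ z* = 1.96, H₀ is not rejected.
H₀ is false (actually the drug reduces symptom severity scores).
Failing to reject a false H₀ is a Type II error.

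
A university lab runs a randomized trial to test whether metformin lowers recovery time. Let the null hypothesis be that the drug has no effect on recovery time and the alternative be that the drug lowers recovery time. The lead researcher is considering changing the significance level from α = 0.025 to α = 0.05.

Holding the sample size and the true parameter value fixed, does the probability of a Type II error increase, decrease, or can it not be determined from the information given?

With a larger α the critical value moves toward the center, so more of the Ha sampling distribution lies in the rejection region.

It decreases.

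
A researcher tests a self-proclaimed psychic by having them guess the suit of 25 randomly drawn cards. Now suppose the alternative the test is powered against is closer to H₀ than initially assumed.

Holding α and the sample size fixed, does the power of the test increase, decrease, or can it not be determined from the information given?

It decreases.

A smaller true effect puts the Ha sampling distribution closer to H₀, so more of it falls in the non-rejection region.
Since power = 1 − β and β increases, power decreases.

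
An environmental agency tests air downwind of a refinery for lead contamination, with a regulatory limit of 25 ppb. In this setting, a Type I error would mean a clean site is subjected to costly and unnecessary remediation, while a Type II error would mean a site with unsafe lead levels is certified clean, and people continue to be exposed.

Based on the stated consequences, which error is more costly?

Type II error

The Type II consequence (a site with unsafe lead levels is certified clean, and people continue to be exposed) is more severe than the Type I consequence (a clean site is subjected to costly and unnecessary remediation).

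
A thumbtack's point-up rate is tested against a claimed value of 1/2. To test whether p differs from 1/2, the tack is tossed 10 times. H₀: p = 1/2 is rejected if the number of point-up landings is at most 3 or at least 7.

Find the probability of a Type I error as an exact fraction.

α = P(K ≤ 3 or K ≥ 7 | p = 1/2), K ~ Binomial(10, 1/2).
Each tail has probability (1 + 10 + 45 + 120)/1024; doubling gives α = 352/1024 = 11/32.

11/32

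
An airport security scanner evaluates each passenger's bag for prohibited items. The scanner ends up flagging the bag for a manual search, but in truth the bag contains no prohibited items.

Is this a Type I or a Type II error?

Type I error

The null hypothesis here is that the bag contains no prohibited items.
'Flagging the bag for a manual search' corresponds to rejecting H₀.
H₀ was rejected but H₀ is true — a Type I error (false positive).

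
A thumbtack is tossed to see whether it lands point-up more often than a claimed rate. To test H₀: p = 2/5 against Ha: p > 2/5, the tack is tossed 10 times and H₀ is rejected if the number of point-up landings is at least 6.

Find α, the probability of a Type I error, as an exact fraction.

The Type I error probability is α = P(K ≥ 6) computed under H₀, where K ~ Binomial(10, 2/5).
Adding the binomial terms for j = 6 through 10 with p = 2/5 yields 1623424/9765625.

1623424/9765625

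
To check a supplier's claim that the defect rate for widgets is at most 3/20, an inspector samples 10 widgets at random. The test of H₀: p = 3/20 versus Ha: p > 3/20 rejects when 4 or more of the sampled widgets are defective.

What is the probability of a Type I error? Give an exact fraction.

α = P(reject H₀ | H₀ true) = P(S ≥ 4 | p = 3/20), S ~ Binomial(10, 3/20).
Via the complement, α = 1 − Σ_{j=0}^{3} C(10,j)(3/20)^j(17/20)^{10-j} = 127922685129/2560000000000.

127922685129/2560000000000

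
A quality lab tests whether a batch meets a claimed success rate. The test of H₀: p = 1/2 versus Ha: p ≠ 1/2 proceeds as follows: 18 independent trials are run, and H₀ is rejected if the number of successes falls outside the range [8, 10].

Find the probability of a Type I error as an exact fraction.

The significance level is the null-hypothesis probability of the rejection region {≤7} ∪ {≥11}.
Each tail has probability (1 + 18 + 153 + 816 + 3060 + 8568 + 18564 + 31824)/262144; doubling gives α = 126008/262144 = 15751/32768.

15751/32768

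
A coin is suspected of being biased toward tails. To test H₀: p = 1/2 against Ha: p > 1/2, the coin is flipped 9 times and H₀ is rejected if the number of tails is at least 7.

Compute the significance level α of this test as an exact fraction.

23/256

α = P(reject H₀ | H₀ true) = P(X ≥ 7 | p = 1/2), with X ~ Binomial(9, 1/2).
That's C(9,7) + C(9,8) + C(9,9) over 2^9, i.e. (36 + 9 + 1)/512 = 46/512 = 23/256.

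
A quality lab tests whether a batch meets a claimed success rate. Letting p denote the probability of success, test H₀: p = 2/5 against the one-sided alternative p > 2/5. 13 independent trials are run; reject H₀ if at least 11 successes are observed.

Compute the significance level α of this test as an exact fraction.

The Type I error probability is α = P(S ≥ 11) computed under H₀, where S ~ Binomial(13, 2/5).
Summing C(13,j)(2/5)^j(3/5)^{13−j} for j = 11,…,13 gives 1605632/1220703125.

1605632/1220703125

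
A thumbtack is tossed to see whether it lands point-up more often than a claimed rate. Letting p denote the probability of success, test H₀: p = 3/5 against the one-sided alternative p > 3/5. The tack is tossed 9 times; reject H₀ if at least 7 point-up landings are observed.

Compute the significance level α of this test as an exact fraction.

452709/1953125

Under H₀, K ~ Binomial(9, 3/5), and α = P(K ≥ 7).
P(K ≥ 7) = Σ_{j=7}^{9} C(9,j)·(3/5)^j·(2/5)^{9-j} = 452709/1953125.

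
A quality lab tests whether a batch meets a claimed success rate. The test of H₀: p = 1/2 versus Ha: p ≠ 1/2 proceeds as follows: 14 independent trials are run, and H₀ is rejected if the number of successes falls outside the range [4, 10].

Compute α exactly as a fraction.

235/4096

α = P(K ≤ 3 or K ≥ 11 | p = 1/2), K ~ Binomial(14, 1/2).
By symmetry, α = 2·P(K ≤ 3) = 2·(1 + 14 + 91 + 364)/16384 = 940/16384 = 235/4096.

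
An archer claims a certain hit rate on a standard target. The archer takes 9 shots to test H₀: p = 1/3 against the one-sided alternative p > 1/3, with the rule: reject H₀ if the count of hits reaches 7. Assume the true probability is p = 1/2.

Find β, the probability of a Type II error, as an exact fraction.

A Type II error is failing to reject when Ha holds: with p = 1/2, β = P(S ≤ 6).
Adding the binomial probabilities P(S=0)+…+P(S=6) at p = 1/2 gives 233/256.

233/256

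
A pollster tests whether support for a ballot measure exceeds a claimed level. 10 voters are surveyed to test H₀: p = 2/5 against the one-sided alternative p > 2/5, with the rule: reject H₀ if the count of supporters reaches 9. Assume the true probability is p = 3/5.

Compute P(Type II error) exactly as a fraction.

9312916/9765625

Under the alternative p = 3/5, S ~ Binomial(10, 3/5); β is the probability the test does not reject, P(S < 9).
Equivalently, β = 1 − P(S ≥ 9) = 9312916/9765625.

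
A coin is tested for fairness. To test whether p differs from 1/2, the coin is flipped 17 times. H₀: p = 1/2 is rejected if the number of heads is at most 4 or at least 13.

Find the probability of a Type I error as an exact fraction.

1607/32768

Under H₀, Y ~ Binomial(17, 1/2); α is the probability of landing in either tail, P(Y ≤ 4) + P(Y ≥ 13).
By symmetry, α = 2·P(Y ≤ 4) = 2·(1 + 17 + 136 + 680 + 2380)/131072 = 6428/131072 = 1607/32768.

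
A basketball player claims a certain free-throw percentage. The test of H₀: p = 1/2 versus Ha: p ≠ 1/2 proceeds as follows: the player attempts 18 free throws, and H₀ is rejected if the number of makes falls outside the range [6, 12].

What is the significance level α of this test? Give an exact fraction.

1577/16384

Under H₀, K ~ Binomial(18, 1/2); α is the probability of landing in either tail, P(K ≤ 5) + P(K ≥ 13).
The two tails are symmetric, so α = 2·(1 + 18 + 153 + 816 + 3060 + 8568)/2^18 = 25232/262144 = 1577/16384.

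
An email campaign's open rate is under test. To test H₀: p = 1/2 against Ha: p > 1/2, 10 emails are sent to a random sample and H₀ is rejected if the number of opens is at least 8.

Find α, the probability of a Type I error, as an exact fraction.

The Type I error probability is α = P(K ≥ 8) computed under H₀, where K ~ Binomial(10, 1/2).
Summing the upper tail: (45 + 10 + 1) / 2^10 = 56/1024 = 7/128.

7/128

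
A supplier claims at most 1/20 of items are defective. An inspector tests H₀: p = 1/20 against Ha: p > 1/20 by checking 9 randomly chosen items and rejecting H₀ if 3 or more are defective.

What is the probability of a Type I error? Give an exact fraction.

α = P(reject H₀ | H₀ true) = P(S ≥ 3 | p = 1/20), S ~ Binomial(9, 1/20).
α = 1 − P(S ≤ 2) = 1 − 63464893469/64000000000 = 535106531/64000000000.

535106531/64000000000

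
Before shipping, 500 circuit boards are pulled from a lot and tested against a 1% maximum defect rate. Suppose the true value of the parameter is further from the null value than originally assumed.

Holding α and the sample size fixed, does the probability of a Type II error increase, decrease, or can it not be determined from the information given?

The further the true parameter sits from the null value, the more of the Ha sampling distribution falls in the rejection region.

It decreases.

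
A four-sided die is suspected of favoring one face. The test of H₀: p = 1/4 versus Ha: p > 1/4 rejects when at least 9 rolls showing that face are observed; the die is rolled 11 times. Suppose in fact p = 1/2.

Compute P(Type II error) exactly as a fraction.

1981/2048

Under the alternative p = 1/2, K ~ Binomial(11, 1/2); β is the probability the test does not reject, P(K < 9).
Summing C(11,j)·(1/2)^j·(1/2)^{11-j} for j = 0..8 gives 1981/2048.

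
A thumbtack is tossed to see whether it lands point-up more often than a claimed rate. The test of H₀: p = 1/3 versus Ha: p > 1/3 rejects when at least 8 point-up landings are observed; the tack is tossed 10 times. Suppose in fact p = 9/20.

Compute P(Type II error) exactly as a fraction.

A Type II error is failing to reject when Ha holds: with p = 9/20, β = P(Y ≤ 7).
Adding the binomial probabilities P(Y=0)+…+P(Y=7) at p = 9/20 gives 2489876891491/2560000000000.

2489876891491/2560000000000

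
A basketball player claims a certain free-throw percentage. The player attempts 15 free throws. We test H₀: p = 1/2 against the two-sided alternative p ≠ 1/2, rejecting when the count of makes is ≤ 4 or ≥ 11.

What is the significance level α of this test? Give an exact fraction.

Under H₀, S ~ Binomial(15, 1/2); α is the probability of landing in either tail, P(S ≤ 4) + P(S ≥ 11).
The two tails are symmetric, so α = 2·(1 + 15 + 105 + 455 + 1365)/2^15 = 3882/32768 = 1941/16384.

1941/16384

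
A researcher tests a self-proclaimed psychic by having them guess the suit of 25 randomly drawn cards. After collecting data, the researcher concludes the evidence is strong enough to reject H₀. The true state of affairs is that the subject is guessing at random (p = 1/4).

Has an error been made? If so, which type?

The conventional null hypothesis here is that the subject is guessing at random (p = 1/4).
H₀ was rejected, but H₀ is actually true.
Rejecting a true null hypothesis is a Type I error (false positive).

Type I error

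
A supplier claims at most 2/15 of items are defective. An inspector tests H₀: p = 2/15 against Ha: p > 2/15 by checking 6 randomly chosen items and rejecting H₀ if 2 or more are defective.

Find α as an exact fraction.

84332/455625

Under H₀, K ~ Binomial(6, 2/15); the Type I error rate is P(K ≥ 2).
α = 1 − P(K ≤ 1) = 1 − 371293/455625 = 84332/455625.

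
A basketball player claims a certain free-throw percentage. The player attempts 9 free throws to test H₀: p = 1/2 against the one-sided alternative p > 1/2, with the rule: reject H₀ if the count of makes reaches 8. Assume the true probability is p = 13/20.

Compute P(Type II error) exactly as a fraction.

A Type II error is failing to reject when Ha holds: with p = 13/20, β = P(Y ≤ 7).
Summing C(9,j)·(13/20)^j·(7/20)^{9-j} for j = 0..7 gives 112501116301/128000000000.

112501116301/128000000000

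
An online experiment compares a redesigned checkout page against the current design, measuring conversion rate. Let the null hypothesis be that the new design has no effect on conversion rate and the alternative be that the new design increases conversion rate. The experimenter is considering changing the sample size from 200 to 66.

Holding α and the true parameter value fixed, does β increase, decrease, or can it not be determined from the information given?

It increases.

With less data the test statistic is noisier; under Ha, more outcomes land inside the acceptance region.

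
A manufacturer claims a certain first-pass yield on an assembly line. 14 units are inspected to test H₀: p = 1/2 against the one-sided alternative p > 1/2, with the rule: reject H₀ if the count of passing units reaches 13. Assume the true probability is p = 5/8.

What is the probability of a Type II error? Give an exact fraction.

β = P(fail to reject H₀ | Ha true) = P(S ≤ 12 | p = 5/8), S ~ Binomial(14, 5/8).
Summing C(14,j)·(5/8)^j·(3/8)^{14-j} for j = 0..12 gives 4340673464229/4398046511104.

4340673464229/4398046511104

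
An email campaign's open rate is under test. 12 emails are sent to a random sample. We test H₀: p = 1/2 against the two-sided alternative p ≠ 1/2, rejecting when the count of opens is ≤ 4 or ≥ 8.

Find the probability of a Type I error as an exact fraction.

α = P(Y ≤ 4 or Y ≥ 8 | p = 1/2), Y ~ Binomial(12, 1/2).
The two tails are symmetric, so α = 2·(1 + 12 + 66 + 220 + 495)/2^12 = 1588/4096 = 397/1024.

397/1024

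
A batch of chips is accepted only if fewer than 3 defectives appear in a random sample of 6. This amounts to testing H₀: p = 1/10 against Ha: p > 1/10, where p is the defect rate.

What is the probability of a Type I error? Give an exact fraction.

α = P(reject H₀ | H₀ true) = P(X ≥ 3 | p = 1/10), X ~ Binomial(6, 1/10).
Computing the lower-tail complement: 1 − 19683/20000 = 317/20000.

317/20000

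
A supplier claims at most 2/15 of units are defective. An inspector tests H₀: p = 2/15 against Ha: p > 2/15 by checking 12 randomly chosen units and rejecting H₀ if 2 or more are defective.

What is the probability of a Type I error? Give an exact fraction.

63436403311256/129746337890625

The significance level is the probability, assuming p = 2/15, of seeing 2 or more defectives in 12 draws.
α = 1 − P(S ≤ 1) = 1 − 66309934579369/129746337890625 = 63436403311256/129746337890625.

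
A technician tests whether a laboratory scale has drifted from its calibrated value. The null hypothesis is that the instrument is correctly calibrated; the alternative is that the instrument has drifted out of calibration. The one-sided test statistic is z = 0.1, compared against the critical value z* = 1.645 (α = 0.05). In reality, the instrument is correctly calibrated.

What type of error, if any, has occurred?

Since z = 0.1 ≤ z* = 1.645, H₀ is not rejected.
H₀ is true (actually the instrument is correctly calibrated).
The decision matches the true state — no error.

Neither — the decision is correct.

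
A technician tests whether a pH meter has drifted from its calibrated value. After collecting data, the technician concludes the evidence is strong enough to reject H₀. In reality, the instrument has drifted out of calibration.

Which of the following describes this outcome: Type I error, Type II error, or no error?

Neither — the decision is correct.

The conventional null hypothesis here is that the instrument is correctly calibrated.
The test rejected a false H₀ — the decision matches the true state.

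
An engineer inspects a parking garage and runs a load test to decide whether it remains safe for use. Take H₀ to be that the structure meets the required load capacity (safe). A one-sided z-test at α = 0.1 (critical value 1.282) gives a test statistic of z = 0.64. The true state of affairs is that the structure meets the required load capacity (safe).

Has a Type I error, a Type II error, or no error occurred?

Since z = 0.64 ≤ z* = 1.282, H₀ is not rejected.
H₀ is true (actually the structure meets the required load capacity (safe)).
The decision matches the true state — no error.

No error — this is a correct decision.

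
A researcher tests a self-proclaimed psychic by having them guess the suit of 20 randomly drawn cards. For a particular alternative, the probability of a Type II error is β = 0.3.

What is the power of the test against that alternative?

0.7

Power = 1 − β = 1 − 0.3 = 0.7.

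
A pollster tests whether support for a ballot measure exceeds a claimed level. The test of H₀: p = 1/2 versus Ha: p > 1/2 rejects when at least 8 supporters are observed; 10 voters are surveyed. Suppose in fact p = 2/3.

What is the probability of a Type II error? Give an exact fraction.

13795/19683

Under the alternative p = 2/3, X ~ Binomial(10, 2/3); β is the probability the test does not reject, P(X < 8).
Adding the binomial probabilities P(X=0)+…+P(X=7) at p = 2/3 gives 13795/19683.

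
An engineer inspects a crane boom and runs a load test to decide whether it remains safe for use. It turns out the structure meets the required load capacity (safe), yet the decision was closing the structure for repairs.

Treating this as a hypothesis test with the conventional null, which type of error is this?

The null hypothesis here is that the structure meets the required load capacity (safe).
'Closing the structure for repairs' corresponds to rejecting H₀.
H₀ was rejected but H₀ is true — a Type I error (false positive).

Type I error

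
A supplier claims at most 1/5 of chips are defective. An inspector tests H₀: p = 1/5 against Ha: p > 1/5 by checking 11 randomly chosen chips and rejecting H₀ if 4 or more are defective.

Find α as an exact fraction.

The significance level is the probability, assuming p = 1/5, of seeing 4 or more defectives in 11 draws.
α = 1 − P(Y ≤ 3) = 1 − 65536/78125 = 12589/78125.

12589/78125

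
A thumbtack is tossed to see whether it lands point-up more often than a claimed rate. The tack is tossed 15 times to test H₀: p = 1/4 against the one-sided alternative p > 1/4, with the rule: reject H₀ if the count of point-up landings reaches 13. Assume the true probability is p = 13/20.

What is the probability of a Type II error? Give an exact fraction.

30745097163070342213/32768000000000000000

A Type II error is failing to reject when Ha holds: with p = 13/20, β = P(Y ≤ 12).
Summing C(15,j)·(13/20)^j·(7/20)^{15-j} for j = 0..12 gives 30745097163070342213/32768000000000000000.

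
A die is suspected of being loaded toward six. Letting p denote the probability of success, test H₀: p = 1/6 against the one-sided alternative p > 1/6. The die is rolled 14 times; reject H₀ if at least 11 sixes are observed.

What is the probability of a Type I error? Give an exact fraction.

The Type I error probability is α = P(K ≥ 11) computed under H₀, where K ~ Binomial(14, 1/6).
Summing C(14,j)(1/6)^j(5/6)^{14−j} for j = 11,…,14 gives 23923/39182082048.

23923/39182082048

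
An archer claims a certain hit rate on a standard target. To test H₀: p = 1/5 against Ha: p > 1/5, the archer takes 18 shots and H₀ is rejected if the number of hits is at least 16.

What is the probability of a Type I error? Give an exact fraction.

The Type I error probability is α = P(X ≥ 16) computed under H₀, where X ~ Binomial(18, 1/5).
P(X ≥ 16) = Σ_{j=16}^{18} C(18,j)·(1/5)^j·(4/5)^{18-j} = 2521/3814697265625.

2521/3814697265625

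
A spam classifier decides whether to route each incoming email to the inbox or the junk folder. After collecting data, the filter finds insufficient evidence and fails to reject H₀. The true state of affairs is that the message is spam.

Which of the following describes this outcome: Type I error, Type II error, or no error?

Type II error

The conventional null hypothesis here is that the message is legitimate (not spam).
H₀ was not rejected, but H₀ is actually false.
Failing to reject a false null hypothesis is a Type II error (false negative).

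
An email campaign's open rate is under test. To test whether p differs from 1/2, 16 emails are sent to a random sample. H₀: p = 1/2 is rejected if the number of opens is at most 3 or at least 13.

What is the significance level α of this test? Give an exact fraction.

α = P(X ≤ 3 or X ≥ 13 | p = 1/2), X ~ Binomial(16, 1/2).
By symmetry, α = 2·P(X ≤ 3) = 2·(1 + 16 + 120 + 560)/65536 = 1394/65536 = 697/32768.

697/32768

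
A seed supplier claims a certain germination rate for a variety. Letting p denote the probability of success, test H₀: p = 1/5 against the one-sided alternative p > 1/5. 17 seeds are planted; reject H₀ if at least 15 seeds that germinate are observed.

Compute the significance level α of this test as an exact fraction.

α = P(reject H₀ | H₀ true) = P(S ≥ 15 | p = 1/5), with S ~ Binomial(17, 1/5).
P(S ≥ 15) = Σ_{j=15}^{17} C(17,j)·(1/5)^j·(4/5)^{17-j} = 449/152587890625.

449/152587890625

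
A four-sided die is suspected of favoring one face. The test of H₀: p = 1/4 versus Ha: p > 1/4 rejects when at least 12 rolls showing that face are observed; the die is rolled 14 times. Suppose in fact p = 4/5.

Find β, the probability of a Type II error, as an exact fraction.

3368829417/6103515625

β = P(fail to reject H₀ | Ha true) = P(K ≤ 11 | p = 4/5), K ~ Binomial(14, 4/5).
Equivalently, β = 1 − P(K ≥ 12) = 3368829417/6103515625.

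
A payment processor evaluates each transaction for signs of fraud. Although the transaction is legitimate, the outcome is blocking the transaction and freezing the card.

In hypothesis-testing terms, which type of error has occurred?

Type I error

The null hypothesis here is that the transaction is legitimate.
'Blocking the transaction and freezing the card' corresponds to rejecting H₀.
H₀ was rejected but H₀ is true — a Type I error (false positive).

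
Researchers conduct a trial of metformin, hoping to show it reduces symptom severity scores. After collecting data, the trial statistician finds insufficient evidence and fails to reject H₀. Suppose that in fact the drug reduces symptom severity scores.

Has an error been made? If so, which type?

The conventional null hypothesis here is that the drug has no effect on symptom severity scores.
H₀ was not rejected, but H₀ is actually false.
Failing to reject a false null hypothesis is a Type II error (false negative).

Type II error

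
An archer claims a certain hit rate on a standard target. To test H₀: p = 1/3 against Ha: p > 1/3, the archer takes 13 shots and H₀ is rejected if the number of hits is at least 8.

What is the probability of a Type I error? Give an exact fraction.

Under H₀, X ~ Binomial(13, 1/3), and α = P(X ≥ 8).
P(X ≥ 8) = Σ_{j=8}^{13} C(13,j)·(1/3)^j·(2/3)^{13-j} = 6139/177147.

6139/177147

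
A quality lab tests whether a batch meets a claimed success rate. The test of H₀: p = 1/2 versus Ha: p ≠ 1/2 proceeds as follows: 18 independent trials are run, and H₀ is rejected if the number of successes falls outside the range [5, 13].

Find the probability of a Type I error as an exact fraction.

The significance level is the null-hypothesis probability of the rejection region {≤4} ∪ {≥14}.
Each tail has probability (1 + 18 + 153 + 816 + 3060)/262144; doubling gives α = 8096/262144 = 253/8192.

253/8192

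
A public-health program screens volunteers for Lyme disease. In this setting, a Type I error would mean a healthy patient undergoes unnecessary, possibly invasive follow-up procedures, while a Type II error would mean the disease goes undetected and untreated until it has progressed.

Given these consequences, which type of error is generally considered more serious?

Type II error

The Type II consequence (the disease goes undetected and untreated until it has progressed) is more severe than the Type I consequence (a healthy patient undergoes unnecessary, possibly invasive follow-up procedures).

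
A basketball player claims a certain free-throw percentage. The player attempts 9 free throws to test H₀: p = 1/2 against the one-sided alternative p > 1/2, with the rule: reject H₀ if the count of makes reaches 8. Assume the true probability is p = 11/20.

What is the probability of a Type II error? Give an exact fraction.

β = P(fail to reject H₀ | Ha true) = P(X ≤ 7 | p = 11/20), X ~ Binomial(9, 11/20).
Summing C(9,j)·(11/20)^j·(9/20)^{9-j} for j = 0..7 gives 123069745737/128000000000.

123069745737/128000000000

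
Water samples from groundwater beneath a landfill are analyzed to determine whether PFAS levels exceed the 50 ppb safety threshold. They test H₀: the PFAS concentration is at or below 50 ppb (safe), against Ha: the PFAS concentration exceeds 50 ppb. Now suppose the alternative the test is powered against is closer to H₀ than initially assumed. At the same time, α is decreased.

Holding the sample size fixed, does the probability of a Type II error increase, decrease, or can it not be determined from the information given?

A smaller departure from H₀ means the test statistic under Ha is distributed closer to where it would be under H₀; rejection becomes less likely. Tightening α shrinks the rejection region. When Ha holds, fewer sample outcomes clear the stricter threshold, so more fall in the acceptance region. Both changes push β in the same direction.

It increases.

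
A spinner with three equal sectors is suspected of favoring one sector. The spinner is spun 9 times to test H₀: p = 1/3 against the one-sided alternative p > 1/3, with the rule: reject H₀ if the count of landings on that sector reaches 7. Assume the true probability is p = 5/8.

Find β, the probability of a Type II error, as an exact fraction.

β = P(fail to reject H₀ | Ha true) = P(X ≤ 6 | p = 5/8), X ~ Binomial(9, 5/8).
Summing C(9,j)·(5/8)^j·(3/8)^{9-j} for j = 0..6 gives 24101307/33554432.

24101307/33554432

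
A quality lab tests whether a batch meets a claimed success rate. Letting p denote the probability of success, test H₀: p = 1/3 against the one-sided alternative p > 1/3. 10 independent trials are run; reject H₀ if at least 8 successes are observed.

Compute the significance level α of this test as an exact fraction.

67/19683

Under H₀, K ~ Binomial(10, 1/3), and α = P(K ≥ 8).
Summing C(10,j)(1/3)^j(2/3)^{10−j} for j = 8,…,10 gives 67/19683.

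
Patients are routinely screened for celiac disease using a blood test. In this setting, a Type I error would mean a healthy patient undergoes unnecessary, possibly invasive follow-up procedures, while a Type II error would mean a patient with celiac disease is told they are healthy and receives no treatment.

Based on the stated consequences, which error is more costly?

The Type II consequence (a patient with celiac disease is told they are healthy and receives no treatment) is more severe than the Type I consequence (a healthy patient undergoes unnecessary, possibly invasive follow-up procedures).

Type II error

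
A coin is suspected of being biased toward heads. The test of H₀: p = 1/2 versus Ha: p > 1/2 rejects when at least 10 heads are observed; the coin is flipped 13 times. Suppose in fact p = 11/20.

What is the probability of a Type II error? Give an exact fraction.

Under the alternative p = 11/20, Y ~ Binomial(13, 11/20); β is the probability the test does not reject, P(Y < 10).
Adding the binomial probabilities P(Y=0)+…+P(Y=9) at p = 11/20 gives 1857697115702463/2048000000000000.

1857697115702463/2048000000000000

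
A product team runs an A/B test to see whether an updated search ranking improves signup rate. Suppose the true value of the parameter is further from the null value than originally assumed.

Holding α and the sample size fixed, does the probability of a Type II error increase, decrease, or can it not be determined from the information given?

The further the true parameter sits from the null value, the more of the Ha sampling distribution falls in the rejection region.

It decreases.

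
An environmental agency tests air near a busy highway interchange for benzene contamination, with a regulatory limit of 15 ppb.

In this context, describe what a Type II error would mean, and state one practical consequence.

A Type II error would mean concluding that the benzene concentration is at or below 15 ppb (safe) (or at least failing to establish that the benzene concentration exceeds 15 ppb) when in fact the benzene concentration exceeds 15 ppb. Consequence: a site with unsafe benzene levels is certified clean, and people continue to be exposed.

With the conventional null hypothesis that the benzene concentration is at or below 15 ppb (safe):
A Type II error is failing to reject H₀ when H₀ is false.
Here that means certifying the site as safe when actually the benzene concentration exceeds 15 ppb.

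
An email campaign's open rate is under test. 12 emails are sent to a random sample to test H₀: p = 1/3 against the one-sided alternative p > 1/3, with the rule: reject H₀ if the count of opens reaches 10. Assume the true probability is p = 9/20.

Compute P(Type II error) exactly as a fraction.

812745962073749/819200000000000

β = P(fail to reject H₀ | Ha true) = P(Y ≤ 9 | p = 9/20), Y ~ Binomial(12, 9/20).
Equivalently, β = 1 − P(Y ≥ 10) = 812745962073749/819200000000000.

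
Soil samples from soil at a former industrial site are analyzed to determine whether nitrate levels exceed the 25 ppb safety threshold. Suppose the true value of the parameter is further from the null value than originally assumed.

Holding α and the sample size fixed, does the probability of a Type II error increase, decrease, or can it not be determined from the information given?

A bigger departure from H₀ is easier for the test to detect, so it fails to reject less often.

It decreases.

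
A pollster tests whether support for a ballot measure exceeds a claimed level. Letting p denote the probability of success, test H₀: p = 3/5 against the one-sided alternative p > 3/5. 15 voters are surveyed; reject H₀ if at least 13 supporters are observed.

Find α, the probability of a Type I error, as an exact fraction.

827453637/30517578125

α = P(reject H₀ | H₀ true) = P(K ≥ 13 | p = 3/5), with K ~ Binomial(15, 3/5).
P(K ≥ 13) = Σ_{j=13}^{15} C(15,j)·(3/5)^j·(2/5)^{15-j} = 827453637/30517578125.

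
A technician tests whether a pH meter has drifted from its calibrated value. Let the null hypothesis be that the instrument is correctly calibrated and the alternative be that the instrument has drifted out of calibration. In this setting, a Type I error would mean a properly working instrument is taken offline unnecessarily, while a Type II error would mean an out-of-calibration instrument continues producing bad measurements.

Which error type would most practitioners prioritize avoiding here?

Type II error

The Type II consequence (an out-of-calibration instrument continues producing bad measurements) is more severe than the Type I consequence (a properly working instrument is taken offline unnecessarily).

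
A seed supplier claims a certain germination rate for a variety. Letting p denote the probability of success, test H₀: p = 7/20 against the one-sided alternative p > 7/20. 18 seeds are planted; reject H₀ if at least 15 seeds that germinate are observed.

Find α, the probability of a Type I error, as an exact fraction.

235664205792060577/6553600000000000000000

The Type I error probability is α = P(K ≥ 15) computed under H₀, where K ~ Binomial(18, 7/20).
P(K ≥ 15) = Σ_{j=15}^{18} C(18,j)·(7/20)^j·(13/20)^{18-j} = 235664205792060577/6553600000000000000000.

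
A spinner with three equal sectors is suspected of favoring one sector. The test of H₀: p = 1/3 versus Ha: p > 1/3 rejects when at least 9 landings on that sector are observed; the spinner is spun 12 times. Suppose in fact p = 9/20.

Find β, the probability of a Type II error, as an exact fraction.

β = P(fail to reject H₀ | Ha true) = P(Y ≤ 8 | p = 9/20), Y ~ Binomial(12, 9/20).
Equivalently, β = 1 − P(Y ≥ 9) = 790057068555953/819200000000000.

790057068555953/819200000000000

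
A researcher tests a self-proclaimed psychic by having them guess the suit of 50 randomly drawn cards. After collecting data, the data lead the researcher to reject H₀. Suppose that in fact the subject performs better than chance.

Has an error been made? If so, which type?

The conventional null hypothesis here is that the subject is guessing at random (p = 1/4).
The test rejected a false H₀ — the decision matches the true state.

No error (correct decision).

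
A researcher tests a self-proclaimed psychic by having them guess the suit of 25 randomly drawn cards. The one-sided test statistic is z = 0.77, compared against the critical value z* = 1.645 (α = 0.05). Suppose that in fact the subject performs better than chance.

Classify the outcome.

Type II error

The conventional null hypothesis is that the subject is guessing at random (p = 1/4).
Since z = 0.77 ≤ z* = 1.645, H₀ is not rejected.
H₀ is false (actually the subject performs better than chance).
Failing to reject a false H₀ is a Type II error.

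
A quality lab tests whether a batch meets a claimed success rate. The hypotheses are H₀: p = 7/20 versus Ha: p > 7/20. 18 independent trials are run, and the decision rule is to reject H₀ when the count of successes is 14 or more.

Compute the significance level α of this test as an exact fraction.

Under H₀, K ~ Binomial(18, 7/20), and α = P(K ≥ 14).
P(K ≥ 14) = Σ_{j=14}^{18} C(18,j)·(7/20)^j·(13/20)^{18-j} = 3435049976681085371/13107200000000000000000.

3435049976681085371/13107200000000000000000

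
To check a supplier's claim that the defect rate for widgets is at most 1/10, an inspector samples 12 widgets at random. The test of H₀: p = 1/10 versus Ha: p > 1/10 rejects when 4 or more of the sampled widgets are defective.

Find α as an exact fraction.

5127494033/200000000000

Under H₀, X ~ Binomial(12, 1/10); the Type I error rate is P(X ≥ 4).
Via the complement, α = 1 − Σ_{j=0}^{3} C(12,j)(1/10)^j(9/10)^{12-j} = 5127494033/200000000000.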